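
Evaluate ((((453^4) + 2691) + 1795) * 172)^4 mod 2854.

(453)^4 ≡ 783 (mod 2854)
783 + 2691 = 3474 ≡ 620 (mod 2854)
620 + 1795 = 2415
2415 * 172 = 415380 ≡ 1550 (mod 2854)
(1550)^4 ≡ 122 (mod 2854)

122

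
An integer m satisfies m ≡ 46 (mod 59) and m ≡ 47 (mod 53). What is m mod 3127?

59⁻¹ mod 53: 59×9 ≡ 1 (mod 53), so 59⁻¹ ≡ 9.
m = 46 + 59×((47 − 46)×9 mod 53) = 46 + 59×9 = 577.

577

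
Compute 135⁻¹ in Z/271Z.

By the extended Euclidean algorithm:
271 = 2·135 + 1
135 = 135·1 + 0
gcd(135, 271) = 1, so the inverse exists.
Back-substitute for 1:
1 = 1·271 − 2·135
So 135⁻¹ ≡ −2 ≡ 269 (mod 271).

269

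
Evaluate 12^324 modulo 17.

324 in binary is 101000100, i.e. 324 = 256 + 64 + 4.
12^1 ≡ 12 (mod 17)
12^2 ≡ 12^2 = 144 ≡ 8 (mod 17)
12^4 ≡ 8^2 = 64 ≡ 13 (mod 17)
12^8 ≡ 13^2 = 169 ≡ 16 (mod 17)
12^16 ≡ 16^2 = 256 ≡ 1 (mod 17)
12^32 ≡ 1^2 = 1 (mod 17)
12^64 ≡ 1^2 = 1 (mod 17)
12^128 ≡ 1^2 = 1 (mod 17)
12^256 ≡ 1^2 = 1 (mod 17)
12^324 = 12^256 × 12^64 × 12^4 ≡ 1 × 1 × 13 (mod 17).
Accumulate the product:
1 × 1 = 1
1 × 13 = 13

13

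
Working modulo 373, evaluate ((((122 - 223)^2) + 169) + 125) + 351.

29

122 - 223 = -101 ≡ 272 (mod 373)
(272)^2 ≡ 130 (mod 373)
130 + 169 = 299
299 + 125 = 424 ≡ 51 (mod 373)
51 + 351 = 402 ≡ 29 (mod 373)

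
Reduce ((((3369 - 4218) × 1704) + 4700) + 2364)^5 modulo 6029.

4232

3369 - 4218 = -849 ≡ 5180 (mod 6029)
5180 × 1704 = 8826720 ≡ 264 (mod 6029)
264 + 4700 = 4964
4964 + 2364 = 7328 ≡ 1299 (mod 6029)
(1299)^5 ≡ 4232 (mod 6029)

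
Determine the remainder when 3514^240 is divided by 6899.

3514^1 ≡ 3514 (mod 6899)
3514^2 ≡ 3514^2 = 12348196 ≡ 5885 (mod 6899)
3514^4 ≡ 5885^2 = 34633225 ≡ 245 (mod 6899)
3514^8 ≡ 245^2 = 60025 ≡ 4833 (mod 6899)
3514^16 ≡ 4833^2 = 23357889 ≡ 4774 (mod 6899)
3514^32 ≡ 4774^2 = 22791076 ≡ 3679 (mod 6899)
3514^64 ≡ 3679^2 = 13535041 ≡ 6102 (mod 6899)
3514^128 ≡ 6102^2 = 37234404 ≡ 501 (mod 6899)
3514^240 = 3514^128 × 3514^64 × 3514^32 × 3514^16 ≡ 501 × 6102 × 3679 × 4774 (mod 6899).
Accumulate the product:
501 × 6102 = 3057102 ≡ 845
845 × 3679 = 3108755 ≡ 4205
4205 × 4774 = 20074670 ≡ 5479

5479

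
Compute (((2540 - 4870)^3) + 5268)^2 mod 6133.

860

2540 - 4870 = -2330 ≡ 3803 (mod 6133)
(3803)^3 ≡ 32 (mod 6133)
32 + 5268 = 5300
(5300)^2 ≡ 860 (mod 6133)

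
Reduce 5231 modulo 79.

5231 = 66·79 + 17, so 5231 ≡ 17 (mod 79).

17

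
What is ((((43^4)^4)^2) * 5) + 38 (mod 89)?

(43)^4 ≡ 44 (mod 89)
(44)^4 ≡ 39 (mod 89)
(39)^2 ≡ 8 (mod 89)
8 * 5 = 40
40 + 38 = 78

78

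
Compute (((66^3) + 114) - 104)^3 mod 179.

(66)^3 ≡ 22 (mod 179)
22 + 114 = 136
136 - 104 = 32
(32)^3 ≡ 11 (mod 179)

11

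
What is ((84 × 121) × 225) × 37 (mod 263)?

84 × 121 = 10164 ≡ 170 (mod 263)
170 × 225 = 38250 ≡ 115 (mod 263)
115 × 37 = 4255 ≡ 47 (mod 263)

47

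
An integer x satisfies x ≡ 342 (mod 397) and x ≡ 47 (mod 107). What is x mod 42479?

32896

397⁻¹ mod 107: 397×69 ≡ 1 (mod 107), so 397⁻¹ ≡ 69.
x = 342 + 397×((47 − 342)×69 mod 107) = 342 + 397×82 = 32896.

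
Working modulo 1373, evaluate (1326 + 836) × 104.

1326 + 836 = 2162 ≡ 789 (mod 1373)
789 × 104 = 82056 ≡ 1049 (mod 1373)

1049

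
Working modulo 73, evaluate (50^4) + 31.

63

(50)^4 ≡ 32 (mod 73)
32 + 31 = 63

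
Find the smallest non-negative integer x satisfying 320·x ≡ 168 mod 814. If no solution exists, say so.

377

gcd(320, 814) = 2, and 2 | 168, so solutions exist.
Divide through by 2: 160·x = 84 (mod 407).
160⁻¹ ≡ 145 (mod 407).
x ≡ 145·84 ≡ 377 (mod 407).
The smallest non-negative solution is x = 377.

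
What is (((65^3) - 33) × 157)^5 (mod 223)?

175

(65)^3 ≡ 112 (mod 223)
112 - 33 = 79
79 × 157 = 12403 ≡ 138 (mod 223)
(138)^5 ≡ 175 (mod 223)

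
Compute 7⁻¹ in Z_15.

13

15 = 2*7 + 1
7 = 7*1 + 0
gcd(7, 15) = 1, so the inverse exists.
Back-substitute for 1:
1 = 1*15 − 2*7
So 7⁻¹ ≡ −2 ≡ 13 (mod 15).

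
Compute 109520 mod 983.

407

109520 = 111*983 + 407, so 109520 ≡ 407 (mod 983).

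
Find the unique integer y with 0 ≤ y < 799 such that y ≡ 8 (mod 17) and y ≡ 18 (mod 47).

535

17⁻¹ mod 47: 17*36 ≡ 1 (mod 47), so 17⁻¹ ≡ 36.
y = 8 + 17*((18 − 8)*36 mod 47) = 8 + 17*31 = 535.
Check: 535 mod 17 = 8, 535 mod 47 = 18. ✓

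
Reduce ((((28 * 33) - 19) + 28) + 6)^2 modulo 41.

16

28 * 33 = 924 ≡ 22 (mod 41)
22 - 19 = 3
3 + 28 = 31
31 + 6 = 37
(37)^2 ≡ 16 (mod 41)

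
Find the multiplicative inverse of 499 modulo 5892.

307

5892 = 11·499 + 403
499 = 1·403 + 96
403 = 4·96 + 19
96 = 5·19 + 1
19 = 19·1 + 0
gcd(499, 5892) = 1, so the inverse exists.
Back-substitute for 1:
1 = 1·96 − 5·19
  = −5·403 + 21·96
  = 21·499 − 26·403
  = −26·5892 + 307·499
So 499⁻¹ ≡ 307 (mod 5892).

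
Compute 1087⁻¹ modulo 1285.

318

1285 = 1×1087 + 198
1087 = 5×198 + 97
198 = 2×97 + 4
97 = 24×4 + 1
4 = 4×1 + 0
gcd(1087, 1285) = 1, so the inverse exists.
Back-substitute for 1:
1 = 1×97 − 24×4
  = −24×198 + 49×97
  = 49×1087 − 269×198
  = −269×1285 + 318×1087
So 1087⁻¹ ≡ 318 (mod 1285).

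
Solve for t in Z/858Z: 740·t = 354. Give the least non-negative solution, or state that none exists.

426

gcd(740, 858) = 2, and 2 | 354, so solutions exist.
Divide through by 2: 370·t ≡ 177 (mod 429).
370⁻¹ ≡ 349 (mod 429).
t ≡ 349·177 ≡ 426 (mod 429).
The smallest non-negative solution is t = 426.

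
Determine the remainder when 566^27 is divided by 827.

213

Using repeated squaring:
566^1 ≡ 566 (mod 827)
566^2 ≡ 566^2 = 320356 ≡ 307 (mod 827)
566^4 ≡ 307^2 = 94249 ≡ 798 (mod 827)
566^8 ≡ 798^2 = 636804 ≡ 14 (mod 827)
566^16 ≡ 14^2 = 196 (mod 827)
566^27 = 566^16 · 566^8 · 566^2 · 566^1 ≡ 196 · 14 · 307 · 566 (mod 827).
Accumulate the product:
196 · 14 = 2744 ≡ 263
263 · 307 = 80741 ≡ 522
522 · 566 = 295452 ≡ 213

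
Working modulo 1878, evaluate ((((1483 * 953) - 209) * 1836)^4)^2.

768

1483 * 953 = 1413299 ≡ 1043 (mod 1878)
1043 - 209 = 834
834 * 1836 = 1531224 ≡ 654 (mod 1878)
(654)^4 ≡ 1176 (mod 1878)
(1176)^2 ≡ 768 (mod 1878)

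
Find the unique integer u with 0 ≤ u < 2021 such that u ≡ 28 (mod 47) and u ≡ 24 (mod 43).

2002

47⁻¹ mod 43: 47*11 ≡ 1 (mod 43), so 47⁻¹ ≡ 11.
u = 28 + 47*((24 − 28)*11 mod 43) = 28 + 47*42 = 2002.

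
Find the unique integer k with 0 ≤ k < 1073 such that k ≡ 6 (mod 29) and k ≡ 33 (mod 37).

847

29⁻¹ mod 37: 29*23 ≡ 1 (mod 37), so 29⁻¹ ≡ 23.
k = 6 + 29*((33 − 6)*23 mod 37) = 6 + 29*29 = 847.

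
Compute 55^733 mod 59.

13

By square-and-multiply:
55^1 ≡ 55 (mod 59)
55^2 ≡ 55^2 = 3025 ≡ 16 (mod 59)
55^4 ≡ 16^2 = 256 ≡ 20 (mod 59)
55^8 ≡ 20^2 = 400 ≡ 46 (mod 59)
55^16 ≡ 46^2 = 2116 ≡ 51 (mod 59)
55^32 ≡ 51^2 = 2601 ≡ 5 (mod 59)
55^64 ≡ 5^2 = 25 (mod 59)
55^128 ≡ 25^2 = 625 ≡ 35 (mod 59)
55^256 ≡ 35^2 = 1225 ≡ 45 (mod 59)
55^512 ≡ 45^2 = 2025 ≡ 19 (mod 59)
55^733 = 55^512 * 55^128 * 55^64 * 55^16 * 55^8 * 55^4 * 55^1 ≡ 19 * 35 * 25 * 51 * 46 * 20 * 55 (mod 59).
Accumulate the product:
19 * 35 = 665 ≡ 16
16 * 25 = 400 ≡ 46
46 * 51 = 2346 ≡ 45
45 * 46 = 2070 ≡ 5
5 * 20 = 100 ≡ 41
41 * 55 = 2255 ≡ 13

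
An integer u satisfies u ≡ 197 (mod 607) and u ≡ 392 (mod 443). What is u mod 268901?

607⁻¹ mod 443: 607×208 ≡ 1 (mod 443), so 607⁻¹ ≡ 208.
u = 197 + 607×((392 − 197)×208 mod 443) = 197 + 607×247 = 150126.

150126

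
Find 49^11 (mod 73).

3

Compute successive squares:
11 in binary is 1011, i.e. 11 = 8 + 2 + 1.
49^1 ≡ 49 (mod 73)
49^2 ≡ 49^2 = 2401 ≡ 65 (mod 73)
49^4 ≡ 65^2 = 4225 ≡ 64 (mod 73)
49^8 ≡ 64^2 = 4096 ≡ 8 (mod 73)
49^11 = 49^8 * 49^2 * 49^1 ≡ 8 * 65 * 49 (mod 73).
Accumulate the product:
8 * 65 = 520 ≡ 9
9 * 49 = 441 ≡ 3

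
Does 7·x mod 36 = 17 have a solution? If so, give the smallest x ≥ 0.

gcd(7, 36) = 1, so a unique solution mod 36 exists.
7⁻¹ ≡ 31 (mod 36).
x ≡ 31·17 ≡ 23 (mod 36).

23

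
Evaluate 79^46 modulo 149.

54

79^1 ≡ 79 (mod 149)
79^2 ≡ 79^2 = 6241 ≡ 132 (mod 149)
79^4 ≡ 132^2 = 17424 ≡ 140 (mod 149)
79^8 ≡ 140^2 = 19600 ≡ 81 (mod 149)
79^16 ≡ 81^2 = 6561 ≡ 5 (mod 149)
79^32 ≡ 5^2 = 25 (mod 149)
79^46 = 79^32 × 79^8 × 79^4 × 79^2 ≡ 25 × 81 × 140 × 132 (mod 149).
Accumulate the product:
25 × 81 = 2025 ≡ 88
88 × 140 = 12320 ≡ 102
102 × 132 = 13464 ≡ 54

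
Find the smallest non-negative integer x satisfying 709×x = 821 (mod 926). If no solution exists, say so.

807

gcd(709, 926) = 1, so a unique solution mod 926 exists.
709⁻¹ ≡ 495 (mod 926).
x ≡ 495×821 ≡ 807 (mod 926).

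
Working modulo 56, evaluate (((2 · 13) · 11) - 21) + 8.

49

2 · 13 = 26
26 · 11 = 286 ≡ 6 (mod 56)
6 - 21 = -15 ≡ 41 (mod 56)
41 + 8 = 49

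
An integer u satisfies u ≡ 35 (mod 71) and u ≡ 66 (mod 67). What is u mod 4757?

4153

71⁻¹ mod 67: 71·17 ≡ 1 (mod 67), so 71⁻¹ ≡ 17.
u = 35 + 71·((66 − 35)·17 mod 67) = 35 + 71·58 = 4153.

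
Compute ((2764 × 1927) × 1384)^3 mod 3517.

1017

2764 × 1927 = 5326228 ≡ 1490 (mod 3517)
1490 × 1384 = 2062160 ≡ 1198 (mod 3517)
(1198)^3 ≡ 1017 (mod 3517)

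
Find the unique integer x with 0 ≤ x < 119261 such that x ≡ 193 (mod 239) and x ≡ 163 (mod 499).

239⁻¹ mod 499: 239·190 ≡ 1 (mod 499), so 239⁻¹ ≡ 190.
x = 193 + 239·((163 − 193)·190 mod 499) = 193 + 239·288 = 69025.
Check: 69025 mod 239 = 193, 69025 mod 499 = 163. ✓

69025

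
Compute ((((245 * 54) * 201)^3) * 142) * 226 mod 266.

245 * 54 = 13230 ≡ 196 (mod 266)
196 * 201 = 39396 ≡ 28 (mod 266)
(28)^3 ≡ 140 (mod 266)
140 * 142 = 19880 ≡ 196 (mod 266)
196 * 226 = 44296 ≡ 140 (mod 266)

140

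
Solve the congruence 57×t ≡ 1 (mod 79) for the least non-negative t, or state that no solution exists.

61

gcd(57, 79) = 1, so a unique solution mod 79 exists.
57⁻¹ ≡ 61 (mod 79).
t ≡ 61×1 ≡ 61 (mod 79).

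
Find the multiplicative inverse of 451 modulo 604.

Run the extended Euclidean algorithm:
604 = 1·451 + 153
451 = 2·153 + 145
153 = 1·145 + 8
145 = 18·8 + 1
8 = 8·1 + 0
gcd(451, 604) = 1, so the inverse exists.
Back-substitute for 1:
1 = 1·145 − 18·8
  = −18·153 + 19·145
  = 19·451 − 56·153
  = −56·604 + 75·451
So 451⁻¹ ≡ 75 (mod 604).

75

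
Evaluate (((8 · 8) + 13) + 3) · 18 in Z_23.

14

8 · 8 = 64 ≡ 18 (mod 23)
18 + 13 = 31 ≡ 8 (mod 23)
8 + 3 = 11
11 · 18 = 198 ≡ 14 (mod 23)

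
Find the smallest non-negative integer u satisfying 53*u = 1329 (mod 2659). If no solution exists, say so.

gcd(53, 2659) = 1, so a unique solution mod 2659 exists.
53⁻¹ ≡ 2358 (mod 2659).
u ≡ 2358*1329 ≡ 1480 (mod 2659).

1480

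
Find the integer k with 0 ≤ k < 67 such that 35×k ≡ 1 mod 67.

Run the extended Euclidean algorithm:
67 = 1×35 + 32
35 = 1×32 + 3
32 = 10×3 + 2
3 = 1×2 + 1
2 = 2×1 + 0
gcd(35, 67) = 1, so the inverse exists.
Back-substitute for 1:
1 = 1×3 − 1×2
  = −1×32 + 11×3
  = 11×35 − 12×32
  = −12×67 + 23×35
So 35⁻¹ ≡ 23 (mod 67).

23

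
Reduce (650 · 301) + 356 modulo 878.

650 · 301 = 195650 ≡ 734 (mod 878)
734 + 356 = 1090 ≡ 212 (mod 878)

212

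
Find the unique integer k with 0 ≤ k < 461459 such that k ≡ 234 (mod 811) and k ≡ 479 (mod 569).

212716

811⁻¹ mod 569: 811*87 ≡ 1 (mod 569), so 811⁻¹ ≡ 87.
k = 234 + 811*((479 − 234)*87 mod 569) = 234 + 811*262 = 212716.
Check: 212716 mod 811 = 234, 212716 mod 569 = 479. ✓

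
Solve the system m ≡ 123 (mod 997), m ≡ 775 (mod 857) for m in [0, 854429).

273301

997⁻¹ mod 857: 997·655 ≡ 1 (mod 857), so 997⁻¹ ≡ 655.
m = 123 + 997·((775 − 123)·655 mod 857) = 123 + 997·274 = 273301.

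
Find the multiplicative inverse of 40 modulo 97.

17

By the extended Euclidean algorithm:
97 = 2×40 + 17
40 = 2×17 + 6
17 = 2×6 + 5
6 = 1×5 + 1
5 = 5×1 + 0
gcd(40, 97) = 1, so the inverse exists.
Bézout: 1 = −7×97 + 17×40.
So 40⁻¹ ≡ 17 (mod 97).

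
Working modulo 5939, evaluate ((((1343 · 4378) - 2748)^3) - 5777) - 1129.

1343 · 4378 = 5879654 ≡ 44 (mod 5939)
44 - 2748 = -2704 ≡ 3235 (mod 5939)
(3235)^3 ≡ 630 (mod 5939)
630 - 5777 = -5147 ≡ 792 (mod 5939)
792 - 1129 = -337 ≡ 5602 (mod 5939)

5602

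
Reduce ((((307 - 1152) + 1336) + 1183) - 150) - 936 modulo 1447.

588

307 - 1152 = -845 ≡ 602 (mod 1447)
602 + 1336 = 1938 ≡ 491 (mod 1447)
491 + 1183 = 1674 ≡ 227 (mod 1447)
227 - 150 = 77
77 - 936 = -859 ≡ 588 (mod 1447)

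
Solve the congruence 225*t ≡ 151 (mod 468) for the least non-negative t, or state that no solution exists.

gcd(225, 468) = 9, and 9 does not divide 151.
So the congruence has no solution.

no solution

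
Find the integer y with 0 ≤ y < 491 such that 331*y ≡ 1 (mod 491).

402

Run the extended Euclidean algorithm:
491 = 1·331 + 160
331 = 2·160 + 11
160 = 14·11 + 6
11 = 1·6 + 5
6 = 1·5 + 1
5 = 5·1 + 0
gcd(331, 491) = 1, so the inverse exists.
Bézout: 1 = 60·491 − 89·331.
So 331⁻¹ ≡ −89 ≡ 402 (mod 491).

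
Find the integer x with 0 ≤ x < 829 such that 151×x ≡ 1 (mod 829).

By the extended Euclidean algorithm:
829 = 5*151 + 74
151 = 2*74 + 3
74 = 24*3 + 2
3 = 1*2 + 1
2 = 2*1 + 0
gcd(151, 829) = 1, so the inverse exists.
Bézout: 1 = −51*829 + 280*151.
So 151⁻¹ ≡ 280 (mod 829).

280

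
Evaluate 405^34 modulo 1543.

By square-and-multiply:
34 in binary is 100010, i.e. 34 = 32 + 2.
405^1 ≡ 405 (mod 1543)
405^2 ≡ 405^2 = 164025 ≡ 467 (mod 1543)
405^4 ≡ 467^2 = 218089 ≡ 526 (mod 1543)
405^8 ≡ 526^2 = 276676 ≡ 479 (mod 1543)
405^16 ≡ 479^2 = 229441 ≡ 1077 (mod 1543)
405^32 ≡ 1077^2 = 1159929 ≡ 1136 (mod 1543)
405^34 = 405^32 · 405^2 ≡ 1136 · 467 (mod 1543).
1136 · 467 = 530512 ≡ 1263 (mod 1543).

1263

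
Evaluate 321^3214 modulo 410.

371

Using repeated squaring:
3214 in binary is 110010001110, i.e. 3214 = 2048 + 1024 + 128 + 8 + 4 + 2.
321^1 ≡ 321 (mod 410)
321^2 ≡ 321^2 = 103041 ≡ 131 (mod 410)
321^4 ≡ 131^2 = 17161 ≡ 351 (mod 410)
321^8 ≡ 351^2 = 123201 ≡ 201 (mod 410)
321^16 ≡ 201^2 = 40401 ≡ 221 (mod 410)
321^32 ≡ 221^2 = 48841 ≡ 51 (mod 410)
321^64 ≡ 51^2 = 2601 ≡ 141 (mod 410)
321^128 ≡ 141^2 = 19881 ≡ 201 (mod 410)
321^256 ≡ 201^2 = 40401 ≡ 221 (mod 410)
321^512 ≡ 221^2 = 48841 ≡ 51 (mod 410)
321^1024 ≡ 51^2 = 2601 ≡ 141 (mod 410)
321^2048 ≡ 141^2 = 19881 ≡ 201 (mod 410)
321^3214 = 321^2048 × 321^1024 × 321^128 × 321^8 × 321^4 × 321^2 ≡ 201 × 141 × 201 × 201 × 351 × 131 (mod 410).
Accumulate the product:
201 × 141 = 28341 ≡ 51
51 × 201 = 10251 ≡ 1
1 × 201 = 201
201 × 351 = 70551 ≡ 31
31 × 131 = 4061 ≡ 371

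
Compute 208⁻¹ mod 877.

721

Apply the Euclidean algorithm and back-substitute:
877 = 4·208 + 45
208 = 4·45 + 28
45 = 1·28 + 17
28 = 1·17 + 11
17 = 1·11 + 6
11 = 1·6 + 5
6 = 1·5 + 1
5 = 5·1 + 0
gcd(208, 877) = 1, so the inverse exists.
Back-substitute for 1:
1 = 1·6 − 1·5
  = −1·11 + 2·6
  = 2·17 − 3·11
  = −3·28 + 5·17
  = 5·45 − 8·28
  = −8·208 + 37·45
  = 37·877 − 156·208
So 208⁻¹ ≡ −156 ≡ 721 (mod 877).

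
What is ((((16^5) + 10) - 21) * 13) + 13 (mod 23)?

17

(16)^5 ≡ 6 (mod 23)
6 + 10 = 16
16 - 21 = -5 ≡ 18 (mod 23)
18 * 13 = 234 ≡ 4 (mod 23)
4 + 13 = 17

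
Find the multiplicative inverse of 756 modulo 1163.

Run the extended Euclidean algorithm:
1163 = 1×756 + 407
756 = 1×407 + 349
407 = 1×349 + 58
349 = 6×58 + 1
58 = 58×1 + 0
gcd(756, 1163) = 1, so the inverse exists.
Bézout: 1 = −13×1163 + 20×756.
So 756⁻¹ ≡ 20 (mod 1163).

20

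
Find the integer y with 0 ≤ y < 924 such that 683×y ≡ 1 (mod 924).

23

Apply the Euclidean algorithm and back-substitute:
924 = 1×683 + 241
683 = 2×241 + 201
241 = 1×201 + 40
201 = 5×40 + 1
40 = 40×1 + 0
gcd(683, 924) = 1, so the inverse exists.
Bézout: 1 = −17×924 + 23×683.
So 683⁻¹ ≡ 23 (mod 924).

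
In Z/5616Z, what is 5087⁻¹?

4703

5616 = 1*5087 + 529
5087 = 9*529 + 326
529 = 1*326 + 203
326 = 1*203 + 123
203 = 1*123 + 80
123 = 1*80 + 43
80 = 1*43 + 37
43 = 1*37 + 6
37 = 6*6 + 1
6 = 6*1 + 0
gcd(5087, 5616) = 1, so the inverse exists.
Back-substitute for 1:
1 = 1*37 − 6*6
  = −6*43 + 7*37
  = 7*80 − 13*43
  = −13*123 + 20*80
  = 20*203 − 33*123
  = −33*326 + 53*203
  = 53*529 − 86*326
  = −86*5087 + 827*529
  = 827*5616 − 913*5087
So 5087⁻¹ ≡ −913 ≡ 4703 (mod 5616).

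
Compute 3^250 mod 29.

13

3^1 ≡ 3 (mod 29)
3^2 ≡ 3^2 = 9 (mod 29)
3^4 ≡ 9^2 = 81 ≡ 23 (mod 29)
3^8 ≡ 23^2 = 529 ≡ 7 (mod 29)
3^16 ≡ 7^2 = 49 ≡ 20 (mod 29)
3^32 ≡ 20^2 = 400 ≡ 23 (mod 29)
3^64 ≡ 23^2 = 529 ≡ 7 (mod 29)
3^128 ≡ 7^2 = 49 ≡ 20 (mod 29)
3^250 = 3^128 · 3^64 · 3^32 · 3^16 · 3^8 · 3^2 ≡ 20 · 7 · 23 · 20 · 7 · 9 (mod 29).
Accumulate the product:
20 · 7 = 140 ≡ 24
24 · 23 = 552 ≡ 1
1 · 20 = 20
20 · 7 = 140 ≡ 24
24 · 9 = 216 ≡ 13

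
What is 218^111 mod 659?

170

By square-and-multiply:
111 in binary is 1101111, i.e. 111 = 64 + 32 + 8 + 4 + 2 + 1.
218^1 ≡ 218 (mod 659)
218^2 ≡ 218^2 = 47524 ≡ 76 (mod 659)
218^4 ≡ 76^2 = 5776 ≡ 504 (mod 659)
218^8 ≡ 504^2 = 254016 ≡ 301 (mod 659)
218^16 ≡ 301^2 = 90601 ≡ 318 (mod 659)
218^32 ≡ 318^2 = 101124 ≡ 297 (mod 659)
218^64 ≡ 297^2 = 88209 ≡ 562 (mod 659)
218^111 = 218^64 · 218^32 · 218^8 · 218^4 · 218^2 · 218^1 ≡ 562 · 297 · 301 · 504 · 76 · 218 (mod 659).
Accumulate the product:
562 · 297 = 166914 ≡ 187
187 · 301 = 56287 ≡ 272
272 · 504 = 137088 ≡ 16
16 · 76 = 1216 ≡ 557
557 · 218 = 121426 ≡ 170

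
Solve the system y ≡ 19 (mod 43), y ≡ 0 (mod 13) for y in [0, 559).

43⁻¹ mod 13: 43*10 ≡ 1 (mod 13), so 43⁻¹ ≡ 10.
y = 19 + 43*((0 − 19)*10 mod 13) = 19 + 43*5 = 234.

234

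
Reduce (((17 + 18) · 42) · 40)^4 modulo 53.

17 + 18 = 35
35 · 42 = 1470 ≡ 39 (mod 53)
39 · 40 = 1560 ≡ 23 (mod 53)
(23)^4 ≡ 1 (mod 53)

1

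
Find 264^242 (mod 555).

21

Compute successive squares:
242 in binary is 11110010, i.e. 242 = 128 + 64 + 32 + 16 + 2.
264^1 ≡ 264 (mod 555)
264^2 ≡ 264^2 = 69696 ≡ 321 (mod 555)
264^4 ≡ 321^2 = 103041 ≡ 366 (mod 555)
264^8 ≡ 366^2 = 133956 ≡ 201 (mod 555)
264^16 ≡ 201^2 = 40401 ≡ 441 (mod 555)
264^32 ≡ 441^2 = 194481 ≡ 231 (mod 555)
264^64 ≡ 231^2 = 53361 ≡ 81 (mod 555)
264^128 ≡ 81^2 = 6561 ≡ 456 (mod 555)
264^242 = 264^128 · 264^64 · 264^32 · 264^16 · 264^2 ≡ 456 · 81 · 231 · 441 · 321 (mod 555).
Accumulate the product:
456 · 81 = 36936 ≡ 306
306 · 231 = 70686 ≡ 201
201 · 441 = 88641 ≡ 396
396 · 321 = 127116 ≡ 21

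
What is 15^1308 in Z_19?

Using repeated squaring:
1308 in binary is 10100011100, i.e. 1308 = 1024 + 256 + 16 + 8 + 4.
15^1 ≡ 15 (mod 19)
15^2 ≡ 15^2 = 225 ≡ 16 (mod 19)
15^4 ≡ 16^2 = 256 ≡ 9 (mod 19)
15^8 ≡ 9^2 = 81 ≡ 5 (mod 19)
15^16 ≡ 5^2 = 25 ≡ 6 (mod 19)
15^32 ≡ 6^2 = 36 ≡ 17 (mod 19)
15^64 ≡ 17^2 = 289 ≡ 4 (mod 19)
15^128 ≡ 4^2 = 16 (mod 19)
15^256 ≡ 16^2 = 256 ≡ 9 (mod 19)
15^512 ≡ 9^2 = 81 ≡ 5 (mod 19)
15^1024 ≡ 5^2 = 25 ≡ 6 (mod 19)
15^1308 = 15^1024 · 15^256 · 15^16 · 15^8 · 15^4 ≡ 6 · 9 · 6 · 5 · 9 (mod 19).
Accumulate the product:
6 · 9 = 54 ≡ 16
16 · 6 = 96 ≡ 1
1 · 5 = 5
5 · 9 = 45 ≡ 7

7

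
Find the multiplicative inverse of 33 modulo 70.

70 = 2·33 + 4
33 = 8·4 + 1
4 = 4·1 + 0
gcd(33, 70) = 1, so the inverse exists.
Back-substitute for 1:
1 = 1·33 − 8·4
  = −8·70 + 17·33
So 33⁻¹ ≡ 17 (mod 70).

17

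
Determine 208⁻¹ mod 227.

215

Apply the Euclidean algorithm and back-substitute:
227 = 1·208 + 19
208 = 10·19 + 18
19 = 1·18 + 1
18 = 18·1 + 0
gcd(208, 227) = 1, so the inverse exists.
Back-substitute for 1:
1 = 1·19 − 1·18
  = −1·208 + 11·19
  = 11·227 − 12·208
So 208⁻¹ ≡ −12 ≡ 215 (mod 227).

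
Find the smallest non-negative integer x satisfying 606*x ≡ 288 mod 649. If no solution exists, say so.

431

gcd(606, 649) = 1, so a unique solution mod 649 exists.
606⁻¹ ≡ 166 (mod 649).
x ≡ 166*288 ≡ 431 (mod 649).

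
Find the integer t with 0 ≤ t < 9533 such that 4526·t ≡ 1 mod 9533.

5807

9533 = 2*4526 + 481
4526 = 9*481 + 197
481 = 2*197 + 87
197 = 2*87 + 23
87 = 3*23 + 18
23 = 1*18 + 5
18 = 3*5 + 3
5 = 1*3 + 2
3 = 1*2 + 1
2 = 2*1 + 0
gcd(4526, 9533) = 1, so the inverse exists.
Back-substitute for 1:
1 = 1*3 − 1*2
  = −1*5 + 2*3
  = 2*18 − 7*5
  = −7*23 + 9*18
  = 9*87 − 34*23
  = −34*197 + 77*87
  = 77*481 − 188*197
  = −188*4526 + 1769*481
  = 1769*9533 − 3726*4526
So 4526⁻¹ ≡ −3726 ≡ 5807 (mod 9533).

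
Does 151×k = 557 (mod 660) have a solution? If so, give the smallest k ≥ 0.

gcd(151, 660) = 1, so a unique solution mod 660 exists.
151⁻¹ ≡ 271 (mod 660).
k ≡ 271×557 ≡ 467 (mod 660).

467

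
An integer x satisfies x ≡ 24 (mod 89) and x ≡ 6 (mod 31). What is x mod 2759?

89⁻¹ mod 31: 89*23 ≡ 1 (mod 31), so 89⁻¹ ≡ 23.
x = 24 + 89*((6 − 24)*23 mod 31) = 24 + 89*20 = 1804.

1804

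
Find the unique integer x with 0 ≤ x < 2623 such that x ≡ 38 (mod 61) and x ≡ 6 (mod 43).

221

61⁻¹ mod 43: 61·12 ≡ 1 (mod 43), so 61⁻¹ ≡ 12.
x = 38 + 61·((6 − 38)·12 mod 43) = 38 + 61·3 = 221.
Check: 221 mod 61 = 38, 221 mod 43 = 6. ✓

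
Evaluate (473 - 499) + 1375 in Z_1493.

473 - 499 = -26 ≡ 1467 (mod 1493)
1467 + 1375 = 2842 ≡ 1349 (mod 1493)

1349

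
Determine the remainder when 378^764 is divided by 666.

306

Using repeated squaring:
764 in binary is 1011111100, i.e. 764 = 512 + 128 + 64 + 32 + 16 + 8 + 4.
378^1 ≡ 378 (mod 666)
378^2 ≡ 378^2 = 142884 ≡ 360 (mod 666)
378^4 ≡ 360^2 = 129600 ≡ 396 (mod 666)
378^8 ≡ 396^2 = 156816 ≡ 306 (mod 666)
378^16 ≡ 306^2 = 93636 ≡ 396 (mod 666)
378^32 ≡ 396^2 = 156816 ≡ 306 (mod 666)
378^64 ≡ 306^2 = 93636 ≡ 396 (mod 666)
378^128 ≡ 396^2 = 156816 ≡ 306 (mod 666)
378^256 ≡ 306^2 = 93636 ≡ 396 (mod 666)
378^512 ≡ 396^2 = 156816 ≡ 306 (mod 666)
378^764 = 378^512 × 378^128 × 378^64 × 378^32 × 378^16 × 378^8 × 378^4 ≡ 306 × 306 × 396 × 306 × 396 × 306 × 396 (mod 666).
Accumulate the product:
306 × 306 = 93636 ≡ 396
396 × 396 = 156816 ≡ 306
306 × 306 = 93636 ≡ 396
396 × 396 = 156816 ≡ 306
306 × 306 = 93636 ≡ 396
396 × 396 = 156816 ≡ 306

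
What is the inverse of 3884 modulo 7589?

Apply the Euclidean algorithm and back-substitute:
7589 = 1*3884 + 3705
3884 = 1*3705 + 179
3705 = 20*179 + 125
179 = 1*125 + 54
125 = 2*54 + 17
54 = 3*17 + 3
17 = 5*3 + 2
3 = 1*2 + 1
2 = 2*1 + 0
gcd(3884, 7589) = 1, so the inverse exists.
Bézout: 1 = −1367*7589 + 2671*3884.
So 3884⁻¹ ≡ 2671 (mod 7589).

2671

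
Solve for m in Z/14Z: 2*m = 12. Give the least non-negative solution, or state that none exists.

gcd(2, 14) = 2, and 2 | 12, so solutions exist.
Divide through by 2: 1*m = 6 (mod 7).
1⁻¹ ≡ 1 (mod 7).
m ≡ 1*6 ≡ 6 (mod 7).
The smallest non-negative solution is m = 6.

6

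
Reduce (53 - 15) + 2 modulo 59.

40

53 - 15 = 38
38 + 2 = 40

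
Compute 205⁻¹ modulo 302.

302 = 1·205 + 97
205 = 2·97 + 11
97 = 8·11 + 9
11 = 1·9 + 2
9 = 4·2 + 1
2 = 2·1 + 0
gcd(205, 302) = 1, so the inverse exists.
Back-substitute for 1:
1 = 1·9 − 4·2
  = −4·11 + 5·9
  = 5·97 − 44·11
  = −44·205 + 93·97
  = 93·302 − 137·205
So 205⁻¹ ≡ −137 ≡ 165 (mod 302).

165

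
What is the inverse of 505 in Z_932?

705

By the extended Euclidean algorithm:
932 = 1·505 + 427
505 = 1·427 + 78
427 = 5·78 + 37
78 = 2·37 + 4
37 = 9·4 + 1
4 = 4·1 + 0
gcd(505, 932) = 1, so the inverse exists.
Bézout: 1 = 123·932 − 227·505.
So 505⁻¹ ≡ −227 ≡ 705 (mod 932).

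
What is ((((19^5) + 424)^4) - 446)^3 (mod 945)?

(19)^5 ≡ 199 (mod 945)
199 + 424 = 623
(623)^4 ≡ 826 (mod 945)
826 - 446 = 380
(380)^3 ≡ 575 (mod 945)

575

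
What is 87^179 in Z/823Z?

446

By square-and-multiply:
87^1 ≡ 87 (mod 823)
87^2 ≡ 87^2 = 7569 ≡ 162 (mod 823)
87^4 ≡ 162^2 = 26244 ≡ 731 (mod 823)
87^8 ≡ 731^2 = 534361 ≡ 234 (mod 823)
87^16 ≡ 234^2 = 54756 ≡ 438 (mod 823)
87^32 ≡ 438^2 = 191844 ≡ 85 (mod 823)
87^64 ≡ 85^2 = 7225 ≡ 641 (mod 823)
87^128 ≡ 641^2 = 410881 ≡ 204 (mod 823)
87^179 = 87^128 * 87^32 * 87^16 * 87^2 * 87^1 ≡ 204 * 85 * 438 * 162 * 87 (mod 823).
Accumulate the product:
204 * 85 = 17340 ≡ 57
57 * 438 = 24966 ≡ 276
276 * 162 = 44712 ≡ 270
270 * 87 = 23490 ≡ 446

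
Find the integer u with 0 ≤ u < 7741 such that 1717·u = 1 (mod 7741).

2669

7741 = 4×1717 + 873
1717 = 1×873 + 844
873 = 1×844 + 29
844 = 29×29 + 3
29 = 9×3 + 2
3 = 1×2 + 1
2 = 2×1 + 0
gcd(1717, 7741) = 1, so the inverse exists.
Back-substitute for 1:
1 = 1×3 − 1×2
  = −1×29 + 10×3
  = 10×844 − 291×29
  = −291×873 + 301×844
  = 301×1717 − 592×873
  = −592×7741 + 2669×1717
So 1717⁻¹ ≡ 2669 (mod 7741).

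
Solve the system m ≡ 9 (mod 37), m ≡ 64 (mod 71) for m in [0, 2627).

37⁻¹ mod 71: 37*48 ≡ 1 (mod 71), so 37⁻¹ ≡ 48.
m = 9 + 37*((64 − 9)*48 mod 71) = 9 + 37*13 = 490.
Check: 490 mod 37 = 9, 490 mod 71 = 64. ✓

490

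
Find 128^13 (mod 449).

13 in binary is 1101, i.e. 13 = 8 + 4 + 1.
128^1 ≡ 128 (mod 449)
128^2 ≡ 128^2 = 16384 ≡ 220 (mod 449)
128^4 ≡ 220^2 = 48400 ≡ 357 (mod 449)
128^8 ≡ 357^2 = 127449 ≡ 382 (mod 449)
128^13 = 128^8 × 128^4 × 128^1 ≡ 382 × 357 × 128 (mod 449).
Accumulate the product:
382 × 357 = 136374 ≡ 327
327 × 128 = 41856 ≡ 99

99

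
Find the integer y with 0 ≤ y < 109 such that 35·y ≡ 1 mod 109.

81

By the extended Euclidean algorithm:
109 = 3·35 + 4
35 = 8·4 + 3
4 = 1·3 + 1
3 = 3·1 + 0
gcd(35, 109) = 1, so the inverse exists.
Bézout: 1 = 9·109 − 28·35.
So 35⁻¹ ≡ −28 ≡ 81 (mod 109).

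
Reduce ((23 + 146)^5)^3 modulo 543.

23 + 146 = 169
(169)^5 ≡ 43 (mod 543)
(43)^3 ≡ 229 (mod 543)

229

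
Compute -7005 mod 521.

-7005 = -14×521 + 289, so -7005 ≡ 289 (mod 521).

289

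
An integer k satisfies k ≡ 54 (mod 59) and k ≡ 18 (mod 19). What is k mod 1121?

59⁻¹ mod 19: 59*10 ≡ 1 (mod 19), so 59⁻¹ ≡ 10.
k = 54 + 59*((18 − 54)*10 mod 19) = 54 + 59*1 = 113.
Check: 113 mod 59 = 54, 113 mod 19 = 18. ✓

113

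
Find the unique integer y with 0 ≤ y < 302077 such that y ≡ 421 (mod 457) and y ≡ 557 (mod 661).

457⁻¹ mod 661: 457×81 ≡ 1 (mod 661), so 457⁻¹ ≡ 81.
y = 421 + 457×((557 − 421)×81 mod 661) = 421 + 457×440 = 201501.
Check: 201501 mod 457 = 421, 201501 mod 661 = 557. ✓

201501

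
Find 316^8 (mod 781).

316^1 ≡ 316 (mod 781)
316^2 ≡ 316^2 = 99856 ≡ 669 (mod 781)
316^4 ≡ 669^2 = 447561 ≡ 48 (mod 781)
316^8 ≡ 48^2 = 2304 ≡ 742 (mod 781)
So 316^8 ≡ 742 (mod 781).

742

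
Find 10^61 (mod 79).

Compute successive squares:
10^1 ≡ 10 (mod 79)
10^2 ≡ 10^2 = 100 ≡ 21 (mod 79)
10^4 ≡ 21^2 = 441 ≡ 46 (mod 79)
10^8 ≡ 46^2 = 2116 ≡ 62 (mod 79)
10^16 ≡ 62^2 = 3844 ≡ 52 (mod 79)
10^32 ≡ 52^2 = 2704 ≡ 18 (mod 79)
10^61 = 10^32 × 10^16 × 10^8 × 10^4 × 10^1 ≡ 18 × 52 × 62 × 46 × 10 (mod 79).
Accumulate the product:
18 × 52 = 936 ≡ 67
67 × 62 = 4154 ≡ 46
46 × 46 = 2116 ≡ 62
62 × 10 = 620 ≡ 67

67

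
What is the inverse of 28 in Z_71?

By the extended Euclidean algorithm:
71 = 2×28 + 15
28 = 1×15 + 13
15 = 1×13 + 2
13 = 6×2 + 1
2 = 2×1 + 0
gcd(28, 71) = 1, so the inverse exists.
Back-substitute for 1:
1 = 1×13 − 6×2
  = −6×15 + 7×13
  = 7×28 − 13×15
  = −13×71 + 33×28
So 28⁻¹ ≡ 33 (mod 71).

33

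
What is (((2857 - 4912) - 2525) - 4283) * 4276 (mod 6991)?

2857 - 4912 = -2055 ≡ 4936 (mod 6991)
4936 - 2525 = 2411
2411 - 4283 = -1872 ≡ 5119 (mod 6991)
5119 * 4276 = 21888844 ≡ 23 (mod 6991)

23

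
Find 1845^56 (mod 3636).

Compute successive squares:
56 in binary is 111000, i.e. 56 = 32 + 16 + 8.
1845^1 ≡ 1845 (mod 3636)
1845^2 ≡ 1845^2 = 3404025 ≡ 729 (mod 3636)
1845^4 ≡ 729^2 = 531441 ≡ 585 (mod 3636)
1845^8 ≡ 585^2 = 342225 ≡ 441 (mod 3636)
1845^16 ≡ 441^2 = 194481 ≡ 1773 (mod 3636)
1845^32 ≡ 1773^2 = 3143529 ≡ 2025 (mod 3636)
1845^56 = 1845^32 × 1845^16 × 1845^8 ≡ 2025 × 1773 × 441 (mod 3636).
Accumulate the product:
2025 × 1773 = 3590325 ≡ 1593
1593 × 441 = 702513 ≡ 765

765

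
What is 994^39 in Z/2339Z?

2133

Using repeated squaring:
39 in binary is 100111, i.e. 39 = 32 + 4 + 2 + 1.
994^1 ≡ 994 (mod 2339)
994^2 ≡ 994^2 = 988036 ≡ 978 (mod 2339)
994^4 ≡ 978^2 = 956484 ≡ 2172 (mod 2339)
994^8 ≡ 2172^2 = 4717584 ≡ 2160 (mod 2339)
994^16 ≡ 2160^2 = 4665600 ≡ 1634 (mod 2339)
994^32 ≡ 1634^2 = 2669956 ≡ 1157 (mod 2339)
994^39 = 994^32 · 994^4 · 994^2 · 994^1 ≡ 1157 · 2172 · 978 · 994 (mod 2339).
Accumulate the product:
1157 · 2172 = 2513004 ≡ 918
918 · 978 = 897804 ≡ 1967
1967 · 994 = 1955198 ≡ 2133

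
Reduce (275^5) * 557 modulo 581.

(275)^5 ≡ 424 (mod 581)
424 * 557 = 236168 ≡ 282 (mod 581)

282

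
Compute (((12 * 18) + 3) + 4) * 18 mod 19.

12 * 18 = 216 ≡ 7 (mod 19)
7 + 3 = 10
10 + 4 = 14
14 * 18 = 252 ≡ 5 (mod 19)

5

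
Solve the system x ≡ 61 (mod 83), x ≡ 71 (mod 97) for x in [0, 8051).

2302

83⁻¹ mod 97: 83*90 ≡ 1 (mod 97), so 83⁻¹ ≡ 90.
x = 61 + 83*((71 − 61)*90 mod 97) = 61 + 83*27 = 2302.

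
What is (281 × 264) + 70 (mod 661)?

222

281 × 264 = 74184 ≡ 152 (mod 661)
152 + 70 = 222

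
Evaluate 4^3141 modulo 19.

1

3141 in binary is 110001000101, i.e. 3141 = 2048 + 1024 + 64 + 4 + 1.
4^1 ≡ 4 (mod 19)
4^2 ≡ 4^2 = 16 (mod 19)
4^4 ≡ 16^2 = 256 ≡ 9 (mod 19)
4^8 ≡ 9^2 = 81 ≡ 5 (mod 19)
4^16 ≡ 5^2 = 25 ≡ 6 (mod 19)
4^32 ≡ 6^2 = 36 ≡ 17 (mod 19)
4^64 ≡ 17^2 = 289 ≡ 4 (mod 19)
4^128 ≡ 4^2 = 16 (mod 19)
4^256 ≡ 16^2 = 256 ≡ 9 (mod 19)
4^512 ≡ 9^2 = 81 ≡ 5 (mod 19)
4^1024 ≡ 5^2 = 25 ≡ 6 (mod 19)
4^2048 ≡ 6^2 = 36 ≡ 17 (mod 19)
4^3141 = 4^2048 × 4^1024 × 4^64 × 4^4 × 4^1 ≡ 17 × 6 × 4 × 9 × 4 (mod 19).
Accumulate the product:
17 × 6 = 102 ≡ 7
7 × 4 = 28 ≡ 9
9 × 9 = 81 ≡ 5
5 × 4 = 20 ≡ 1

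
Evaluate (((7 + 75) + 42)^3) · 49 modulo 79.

7 + 75 = 82 ≡ 3 (mod 79)
3 + 42 = 45
(45)^3 ≡ 38 (mod 79)
38 · 49 = 1862 ≡ 45 (mod 79)

45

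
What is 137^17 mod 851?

528

17 in binary is 10001, i.e. 17 = 16 + 1.
137^1 ≡ 137 (mod 851)
137^2 ≡ 137^2 = 18769 ≡ 47 (mod 851)
137^4 ≡ 47^2 = 2209 ≡ 507 (mod 851)
137^8 ≡ 507^2 = 257049 ≡ 47 (mod 851)
137^16 ≡ 47^2 = 2209 ≡ 507 (mod 851)
137^17 = 137^16 · 137^1 ≡ 507 · 137 (mod 851).
507 · 137 = 69459 ≡ 528 (mod 851).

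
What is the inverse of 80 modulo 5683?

3765

Apply the Euclidean algorithm and back-substitute:
5683 = 71*80 + 3
80 = 26*3 + 2
3 = 1*2 + 1
2 = 2*1 + 0
gcd(80, 5683) = 1, so the inverse exists.
Bézout: 1 = 27*5683 − 1918*80.
So 80⁻¹ ≡ −1918 ≡ 3765 (mod 5683).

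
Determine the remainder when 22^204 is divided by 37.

Compute successive squares:
204 in binary is 11001100, i.e. 204 = 128 + 64 + 8 + 4.
22^1 ≡ 22 (mod 37)
22^2 ≡ 22^2 = 484 ≡ 3 (mod 37)
22^4 ≡ 3^2 = 9 (mod 37)
22^8 ≡ 9^2 = 81 ≡ 7 (mod 37)
22^16 ≡ 7^2 = 49 ≡ 12 (mod 37)
22^32 ≡ 12^2 = 144 ≡ 33 (mod 37)
22^64 ≡ 33^2 = 1089 ≡ 16 (mod 37)
22^128 ≡ 16^2 = 256 ≡ 34 (mod 37)
22^204 = 22^128 * 22^64 * 22^8 * 22^4 ≡ 34 * 16 * 7 * 9 (mod 37).
Accumulate the product:
34 * 16 = 544 ≡ 26
26 * 7 = 182 ≡ 34
34 * 9 = 306 ≡ 10

10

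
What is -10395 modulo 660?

-10395 = -16·660 + 165, so -10395 ≡ 165 (mod 660).

165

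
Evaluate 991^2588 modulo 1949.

2588 in binary is 101000011100, i.e. 2588 = 2048 + 512 + 16 + 8 + 4.
991^1 ≡ 991 (mod 1949)
991^2 ≡ 991^2 = 982081 ≡ 1734 (mod 1949)
991^4 ≡ 1734^2 = 3006756 ≡ 1398 (mod 1949)
991^8 ≡ 1398^2 = 1954404 ≡ 1506 (mod 1949)
991^16 ≡ 1506^2 = 2268036 ≡ 1349 (mod 1949)
991^32 ≡ 1349^2 = 1819801 ≡ 1384 (mod 1949)
991^64 ≡ 1384^2 = 1915456 ≡ 1538 (mod 1949)
991^128 ≡ 1538^2 = 2365444 ≡ 1307 (mod 1949)
991^256 ≡ 1307^2 = 1708249 ≡ 925 (mod 1949)
991^512 ≡ 925^2 = 855625 ≡ 14 (mod 1949)
991^1024 ≡ 14^2 = 196 (mod 1949)
991^2048 ≡ 196^2 = 38416 ≡ 1385 (mod 1949)
991^2588 = 991^2048 * 991^512 * 991^16 * 991^8 * 991^4 ≡ 1385 * 14 * 1349 * 1506 * 1398 (mod 1949).
Accumulate the product:
1385 * 14 = 19390 ≡ 1849
1849 * 1349 = 2494301 ≡ 1530
1530 * 1506 = 2304180 ≡ 462
462 * 1398 = 645876 ≡ 757

757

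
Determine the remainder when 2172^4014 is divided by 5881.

3413

4014 in binary is 111110101110, i.e. 4014 = 2048 + 1024 + 512 + 256 + 128 + 32 + 8 + 4 + 2.
2172^1 ≡ 2172 (mod 5881)
2172^2 ≡ 2172^2 = 4717584 ≡ 1022 (mod 5881)
2172^4 ≡ 1022^2 = 1044484 ≡ 3547 (mod 5881)
2172^8 ≡ 3547^2 = 12581209 ≡ 1750 (mod 5881)
2172^16 ≡ 1750^2 = 3062500 ≡ 4380 (mod 5881)
2172^32 ≡ 4380^2 = 19184400 ≡ 578 (mod 5881)
2172^64 ≡ 578^2 = 334084 ≡ 4748 (mod 5881)
2172^128 ≡ 4748^2 = 22543504 ≡ 1631 (mod 5881)
2172^256 ≡ 1631^2 = 2660161 ≡ 1949 (mod 5881)
2172^512 ≡ 1949^2 = 3798601 ≡ 5356 (mod 5881)
2172^1024 ≡ 5356^2 = 28686736 ≡ 5099 (mod 5881)
2172^2048 ≡ 5099^2 = 25999801 ≡ 5781 (mod 5881)
2172^4014 = 2172^2048 × 2172^1024 × 2172^512 × 2172^256 × 2172^128 × 2172^32 × 2172^8 × 2172^4 × 2172^2 ≡ 5781 × 5099 × 5356 × 1949 × 1631 × 578 × 1750 × 3547 × 1022 (mod 5881).
Accumulate the product:
5781 × 5099 = 29477319 ≡ 1747
1747 × 5356 = 9356932 ≡ 261
261 × 1949 = 508689 ≡ 2923
2923 × 1631 = 4767413 ≡ 3803
3803 × 578 = 2198134 ≡ 4521
4521 × 1750 = 7911750 ≡ 1805
1805 × 3547 = 6402335 ≡ 3807
3807 × 1022 = 3890754 ≡ 3413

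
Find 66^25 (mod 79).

66^1 ≡ 66 (mod 79)
66^2 ≡ 66^2 = 4356 ≡ 11 (mod 79)
66^4 ≡ 11^2 = 121 ≡ 42 (mod 79)
66^8 ≡ 42^2 = 1764 ≡ 26 (mod 79)
66^16 ≡ 26^2 = 676 ≡ 44 (mod 79)
66^25 = 66^16 * 66^8 * 66^1 ≡ 44 * 26 * 66 (mod 79).
Accumulate the product:
44 * 26 = 1144 ≡ 38
38 * 66 = 2508 ≡ 59

59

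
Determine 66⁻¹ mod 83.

39

83 = 1*66 + 17
66 = 3*17 + 15
17 = 1*15 + 2
15 = 7*2 + 1
2 = 2*1 + 0
gcd(66, 83) = 1, so the inverse exists.
Back-substitute for 1:
1 = 1*15 − 7*2
  = −7*17 + 8*15
  = 8*66 − 31*17
  = −31*83 + 39*66
So 66⁻¹ ≡ 39 (mod 83).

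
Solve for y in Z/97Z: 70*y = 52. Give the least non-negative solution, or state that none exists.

gcd(70, 97) = 1, so a unique solution mod 97 exists.
70⁻¹ ≡ 79 (mod 97).
y ≡ 79*52 ≡ 34 (mod 97).

34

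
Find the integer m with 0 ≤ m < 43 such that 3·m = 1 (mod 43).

Run the extended Euclidean algorithm:
43 = 14*3 + 1
3 = 3*1 + 0
gcd(3, 43) = 1, so the inverse exists.
Back-substitute for 1:
1 = 1*43 − 14*3
So 3⁻¹ ≡ −14 ≡ 29 (mod 43).

29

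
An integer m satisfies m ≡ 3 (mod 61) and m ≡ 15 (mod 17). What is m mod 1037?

491

61⁻¹ mod 17: 61·12 ≡ 1 (mod 17), so 61⁻¹ ≡ 12.
m = 3 + 61·((15 − 3)·12 mod 17) = 3 + 61·8 = 491.
Check: 491 mod 61 = 3, 491 mod 17 = 15. ✓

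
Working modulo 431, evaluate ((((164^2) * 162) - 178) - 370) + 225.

(164)^2 ≡ 174 (mod 431)
174 * 162 = 28188 ≡ 173 (mod 431)
173 - 178 = -5 ≡ 426 (mod 431)
426 - 370 = 56
56 + 225 = 281

281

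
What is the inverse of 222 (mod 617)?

403

Run the extended Euclidean algorithm:
617 = 2*222 + 173
222 = 1*173 + 49
173 = 3*49 + 26
49 = 1*26 + 23
26 = 1*23 + 3
23 = 7*3 + 2
3 = 1*2 + 1
2 = 2*1 + 0
gcd(222, 617) = 1, so the inverse exists.
Back-substitute for 1:
1 = 1*3 − 1*2
  = −1*23 + 8*3
  = 8*26 − 9*23
  = −9*49 + 17*26
  = 17*173 − 60*49
  = −60*222 + 77*173
  = 77*617 − 214*222
So 222⁻¹ ≡ −214 ≡ 403 (mod 617).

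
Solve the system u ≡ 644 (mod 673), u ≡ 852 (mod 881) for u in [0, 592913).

673⁻¹ mod 881: 673·72 ≡ 1 (mod 881), so 673⁻¹ ≡ 72.
u = 644 + 673·((852 − 644)·72 mod 881) = 644 + 673·880 = 592884.
Check: 592884 mod 673 = 644, 592884 mod 881 = 852. ✓

592884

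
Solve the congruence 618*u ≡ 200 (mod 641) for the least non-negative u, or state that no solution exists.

270

gcd(618, 641) = 1, so a unique solution mod 641 exists.
618⁻¹ ≡ 418 (mod 641).
u ≡ 418*200 ≡ 270 (mod 641).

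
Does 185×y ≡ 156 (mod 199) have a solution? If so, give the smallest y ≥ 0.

gcd(185, 199) = 1, so a unique solution mod 199 exists.
185⁻¹ ≡ 71 (mod 199).
y ≡ 71×156 ≡ 131 (mod 199).

131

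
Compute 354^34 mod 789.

Using repeated squaring:
354^1 ≡ 354 (mod 789)
354^2 ≡ 354^2 = 125316 ≡ 654 (mod 789)
354^4 ≡ 654^2 = 427716 ≡ 78 (mod 789)
354^8 ≡ 78^2 = 6084 ≡ 561 (mod 789)
354^16 ≡ 561^2 = 314721 ≡ 699 (mod 789)
354^32 ≡ 699^2 = 488601 ≡ 210 (mod 789)
354^34 = 354^32 · 354^2 ≡ 210 · 654 (mod 789).
210 · 654 = 137340 ≡ 54 (mod 789).

54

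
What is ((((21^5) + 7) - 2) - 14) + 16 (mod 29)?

(21)^5 ≡ 2 (mod 29)
2 + 7 = 9
9 - 2 = 7
7 - 14 = -7 ≡ 22 (mod 29)
22 + 16 = 38 ≡ 9 (mod 29)

9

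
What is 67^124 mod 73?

2

Using repeated squaring:
67^1 ≡ 67 (mod 73)
67^2 ≡ 67^2 = 4489 ≡ 36 (mod 73)
67^4 ≡ 36^2 = 1296 ≡ 55 (mod 73)
67^8 ≡ 55^2 = 3025 ≡ 32 (mod 73)
67^16 ≡ 32^2 = 1024 ≡ 2 (mod 73)
67^32 ≡ 2^2 = 4 (mod 73)
67^64 ≡ 4^2 = 16 (mod 73)
67^124 = 67^64 * 67^32 * 67^16 * 67^8 * 67^4 ≡ 16 * 4 * 2 * 32 * 55 (mod 73).
Accumulate the product:
16 * 4 = 64
64 * 2 = 128 ≡ 55
55 * 32 = 1760 ≡ 8
8 * 55 = 440 ≡ 2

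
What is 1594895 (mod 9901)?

834

1594895 = 161*9901 + 834, so 1594895 ≡ 834 (mod 9901).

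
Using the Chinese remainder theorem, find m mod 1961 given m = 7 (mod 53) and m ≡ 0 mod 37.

1332

53⁻¹ mod 37: 53*7 ≡ 1 (mod 37), so 53⁻¹ ≡ 7.
m = 7 + 53*((0 − 7)*7 mod 37) = 7 + 53*25 = 1332.
Check: 1332 mod 53 = 7, 1332 mod 37 = 0. ✓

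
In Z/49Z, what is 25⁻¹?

49 = 1·25 + 24
25 = 1·24 + 1
24 = 24·1 + 0
gcd(25, 49) = 1, so the inverse exists.
Bézout: 1 = −1·49 + 2·25.
So 25⁻¹ ≡ 2 (mod 49).

2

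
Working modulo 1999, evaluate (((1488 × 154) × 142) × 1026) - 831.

1488 × 154 = 229152 ≡ 1266 (mod 1999)
1266 × 142 = 179772 ≡ 1861 (mod 1999)
1861 × 1026 = 1909386 ≡ 341 (mod 1999)
341 - 831 = -490 ≡ 1509 (mod 1999)

1509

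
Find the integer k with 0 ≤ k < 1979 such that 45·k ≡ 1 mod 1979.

44

Apply the Euclidean algorithm and back-substitute:
1979 = 43×45 + 44
45 = 1×44 + 1
44 = 44×1 + 0
gcd(45, 1979) = 1, so the inverse exists.
Back-substitute for 1:
1 = 1×45 − 1×44
  = −1×1979 + 44×45
So 45⁻¹ ≡ 44 (mod 1979).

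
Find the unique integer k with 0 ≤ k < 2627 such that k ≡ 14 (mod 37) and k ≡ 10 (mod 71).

791

37⁻¹ mod 71: 37·48 ≡ 1 (mod 71), so 37⁻¹ ≡ 48.
k = 14 + 37·((10 − 14)·48 mod 71) = 14 + 37·21 = 791.
Check: 791 mod 37 = 14, 791 mod 71 = 10. ✓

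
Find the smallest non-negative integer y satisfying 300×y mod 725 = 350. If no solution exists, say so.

6

gcd(300, 725) = 25, and 25 | 350, so solutions exist.
Divide through by 25: 12×y = 14 (mod 29).
12⁻¹ ≡ 17 (mod 29).
y ≡ 17×14 ≡ 6 (mod 29).
The smallest non-negative solution is y = 6.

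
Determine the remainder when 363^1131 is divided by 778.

487

1131 in binary is 10001101011, i.e. 1131 = 1024 + 64 + 32 + 8 + 2 + 1.
363^1 ≡ 363 (mod 778)
363^2 ≡ 363^2 = 131769 ≡ 287 (mod 778)
363^4 ≡ 287^2 = 82369 ≡ 679 (mod 778)
363^8 ≡ 679^2 = 461041 ≡ 465 (mod 778)
363^16 ≡ 465^2 = 216225 ≡ 719 (mod 778)
363^32 ≡ 719^2 = 516961 ≡ 369 (mod 778)
363^64 ≡ 369^2 = 136161 ≡ 11 (mod 778)
363^128 ≡ 11^2 = 121 (mod 778)
363^256 ≡ 121^2 = 14641 ≡ 637 (mod 778)
363^512 ≡ 637^2 = 405769 ≡ 431 (mod 778)
363^1024 ≡ 431^2 = 185761 ≡ 597 (mod 778)
363^1131 = 363^1024 * 363^64 * 363^32 * 363^8 * 363^2 * 363^1 ≡ 597 * 11 * 369 * 465 * 287 * 363 (mod 778).
Accumulate the product:
597 * 11 = 6567 ≡ 343
343 * 369 = 126567 ≡ 531
531 * 465 = 246915 ≡ 289
289 * 287 = 82943 ≡ 475
475 * 363 = 172425 ≡ 487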